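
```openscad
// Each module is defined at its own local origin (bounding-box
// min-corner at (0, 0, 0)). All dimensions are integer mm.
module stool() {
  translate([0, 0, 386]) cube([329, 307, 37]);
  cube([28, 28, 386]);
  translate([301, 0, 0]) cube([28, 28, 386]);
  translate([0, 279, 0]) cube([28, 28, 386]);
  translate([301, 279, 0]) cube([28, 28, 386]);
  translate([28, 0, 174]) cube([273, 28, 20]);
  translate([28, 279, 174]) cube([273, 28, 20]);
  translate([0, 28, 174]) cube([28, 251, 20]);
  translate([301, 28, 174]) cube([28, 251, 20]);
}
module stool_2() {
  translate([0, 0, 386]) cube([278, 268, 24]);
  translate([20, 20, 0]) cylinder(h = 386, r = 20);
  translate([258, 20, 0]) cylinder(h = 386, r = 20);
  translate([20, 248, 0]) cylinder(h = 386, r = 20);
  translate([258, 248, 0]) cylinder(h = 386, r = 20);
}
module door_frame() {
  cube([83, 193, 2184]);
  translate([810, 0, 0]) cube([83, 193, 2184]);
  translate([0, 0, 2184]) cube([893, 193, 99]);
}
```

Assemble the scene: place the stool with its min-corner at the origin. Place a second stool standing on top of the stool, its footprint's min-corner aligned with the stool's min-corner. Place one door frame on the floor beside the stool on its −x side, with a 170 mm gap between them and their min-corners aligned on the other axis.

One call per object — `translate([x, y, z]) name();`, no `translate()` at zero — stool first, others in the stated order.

stool();
translate([0, 0, 423]) stool_2();
translate([-1063, 0, 0]) door_frame();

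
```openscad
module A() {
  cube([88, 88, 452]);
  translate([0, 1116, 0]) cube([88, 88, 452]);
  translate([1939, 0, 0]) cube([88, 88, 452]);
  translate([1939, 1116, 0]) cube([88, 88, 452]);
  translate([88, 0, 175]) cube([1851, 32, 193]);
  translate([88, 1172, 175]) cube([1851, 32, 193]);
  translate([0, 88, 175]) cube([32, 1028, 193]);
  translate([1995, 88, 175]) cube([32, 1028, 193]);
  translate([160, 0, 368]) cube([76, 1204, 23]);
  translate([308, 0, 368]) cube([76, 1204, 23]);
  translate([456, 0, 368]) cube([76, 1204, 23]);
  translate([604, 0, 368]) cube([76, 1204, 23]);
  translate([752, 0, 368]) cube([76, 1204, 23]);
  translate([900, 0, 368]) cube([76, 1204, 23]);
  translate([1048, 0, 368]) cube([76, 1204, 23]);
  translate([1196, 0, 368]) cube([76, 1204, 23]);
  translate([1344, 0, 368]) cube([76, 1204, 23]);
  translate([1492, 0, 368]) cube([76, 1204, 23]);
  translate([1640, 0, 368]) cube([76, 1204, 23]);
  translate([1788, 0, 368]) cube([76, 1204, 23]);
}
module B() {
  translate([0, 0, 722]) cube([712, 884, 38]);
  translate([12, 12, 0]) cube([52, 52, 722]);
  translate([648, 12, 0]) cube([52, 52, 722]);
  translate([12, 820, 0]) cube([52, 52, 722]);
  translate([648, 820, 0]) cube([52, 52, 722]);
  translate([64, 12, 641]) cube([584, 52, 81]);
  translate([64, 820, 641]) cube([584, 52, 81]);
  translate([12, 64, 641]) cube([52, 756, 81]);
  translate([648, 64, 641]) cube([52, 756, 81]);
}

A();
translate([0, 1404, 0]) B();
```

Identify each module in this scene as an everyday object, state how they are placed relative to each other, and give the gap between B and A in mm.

The table's nearest face is 200 mm from the bed frame's +y face.

A is a bed frame. B is a table. The table is on the floor beside the bed frame on its +y side. The gap between the table and the bed frame is 200 mm.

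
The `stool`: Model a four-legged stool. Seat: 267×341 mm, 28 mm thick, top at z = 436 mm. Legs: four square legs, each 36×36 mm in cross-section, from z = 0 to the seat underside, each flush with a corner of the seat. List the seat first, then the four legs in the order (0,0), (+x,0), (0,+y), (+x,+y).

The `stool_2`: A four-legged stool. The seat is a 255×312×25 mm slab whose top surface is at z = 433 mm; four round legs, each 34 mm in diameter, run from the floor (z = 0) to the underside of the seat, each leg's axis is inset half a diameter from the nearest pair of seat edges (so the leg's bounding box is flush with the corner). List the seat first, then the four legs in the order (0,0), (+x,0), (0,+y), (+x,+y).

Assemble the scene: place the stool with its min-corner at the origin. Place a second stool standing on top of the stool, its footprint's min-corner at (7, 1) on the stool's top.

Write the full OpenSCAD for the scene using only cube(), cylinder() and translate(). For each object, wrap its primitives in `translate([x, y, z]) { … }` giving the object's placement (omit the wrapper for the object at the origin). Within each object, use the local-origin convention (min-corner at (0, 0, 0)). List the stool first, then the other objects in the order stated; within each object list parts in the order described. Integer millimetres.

translate([0, 0, 408]) cube([267, 341, 28]);
cube([36, 36, 408]);
translate([231, 0, 0]) cube([36, 36, 408]);
translate([0, 305, 0]) cube([36, 36, 408]);
translate([231, 305, 0]) cube([36, 36, 408]);
translate([7, 1, 436]) {
  translate([0, 0, 408]) cube([255, 312, 25]);
  translate([17, 17, 0]) cylinder(h = 408, r = 17);
  translate([238, 17, 0]) cylinder(h = 408, r = 17);
  translate([17, 295, 0]) cylinder(h = 408, r = 17);
  translate([238, 295, 0]) cylinder(h = 408, r = 17);
}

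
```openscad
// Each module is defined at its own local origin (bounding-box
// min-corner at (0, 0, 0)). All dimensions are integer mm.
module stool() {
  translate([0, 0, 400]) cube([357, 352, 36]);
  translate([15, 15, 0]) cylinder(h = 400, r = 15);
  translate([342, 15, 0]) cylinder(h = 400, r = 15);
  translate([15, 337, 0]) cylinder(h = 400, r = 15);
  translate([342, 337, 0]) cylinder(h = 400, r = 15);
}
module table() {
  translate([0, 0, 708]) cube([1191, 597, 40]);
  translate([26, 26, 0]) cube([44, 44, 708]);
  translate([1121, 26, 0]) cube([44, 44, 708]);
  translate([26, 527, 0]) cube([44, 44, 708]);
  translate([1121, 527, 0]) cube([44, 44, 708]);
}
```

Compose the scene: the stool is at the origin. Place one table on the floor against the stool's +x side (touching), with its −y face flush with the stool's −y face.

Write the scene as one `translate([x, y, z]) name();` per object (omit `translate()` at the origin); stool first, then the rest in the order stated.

stool();
translate([357, 0, 0]) table();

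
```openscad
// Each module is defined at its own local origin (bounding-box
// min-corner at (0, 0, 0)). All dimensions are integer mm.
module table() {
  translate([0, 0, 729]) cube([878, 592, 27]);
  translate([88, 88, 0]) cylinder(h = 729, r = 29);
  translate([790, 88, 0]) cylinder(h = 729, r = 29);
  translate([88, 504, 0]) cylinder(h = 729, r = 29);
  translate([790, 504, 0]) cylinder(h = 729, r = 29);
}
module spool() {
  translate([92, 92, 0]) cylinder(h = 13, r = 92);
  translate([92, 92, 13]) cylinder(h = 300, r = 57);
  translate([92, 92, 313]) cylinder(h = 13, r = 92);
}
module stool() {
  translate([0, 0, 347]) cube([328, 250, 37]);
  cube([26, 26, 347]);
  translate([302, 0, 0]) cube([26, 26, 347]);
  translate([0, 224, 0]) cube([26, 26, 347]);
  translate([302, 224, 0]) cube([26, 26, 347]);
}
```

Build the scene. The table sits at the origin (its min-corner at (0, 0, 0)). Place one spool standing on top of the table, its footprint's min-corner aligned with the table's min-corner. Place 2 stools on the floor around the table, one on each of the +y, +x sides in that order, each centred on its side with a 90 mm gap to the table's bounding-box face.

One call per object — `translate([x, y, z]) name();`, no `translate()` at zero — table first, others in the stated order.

table();
translate([0, 0, 756]) spool();
translate([275, 682, 0]) stool();
translate([968, 171, 0]) stool();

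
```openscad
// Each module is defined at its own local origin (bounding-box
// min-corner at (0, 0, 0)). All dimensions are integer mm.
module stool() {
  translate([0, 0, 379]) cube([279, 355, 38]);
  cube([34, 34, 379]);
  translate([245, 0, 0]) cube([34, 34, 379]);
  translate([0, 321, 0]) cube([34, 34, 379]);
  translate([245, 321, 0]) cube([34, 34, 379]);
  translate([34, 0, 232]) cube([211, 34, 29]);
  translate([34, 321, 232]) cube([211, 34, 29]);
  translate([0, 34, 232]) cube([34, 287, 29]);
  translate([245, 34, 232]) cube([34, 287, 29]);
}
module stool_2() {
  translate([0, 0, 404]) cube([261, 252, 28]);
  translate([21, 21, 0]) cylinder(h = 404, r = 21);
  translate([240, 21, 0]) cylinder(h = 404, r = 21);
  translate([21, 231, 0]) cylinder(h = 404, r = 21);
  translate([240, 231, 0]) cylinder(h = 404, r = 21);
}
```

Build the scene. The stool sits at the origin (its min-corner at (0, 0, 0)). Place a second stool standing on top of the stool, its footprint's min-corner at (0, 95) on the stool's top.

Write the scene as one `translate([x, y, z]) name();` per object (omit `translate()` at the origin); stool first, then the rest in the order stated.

stool();
translate([0, 95, 417]) stool_2();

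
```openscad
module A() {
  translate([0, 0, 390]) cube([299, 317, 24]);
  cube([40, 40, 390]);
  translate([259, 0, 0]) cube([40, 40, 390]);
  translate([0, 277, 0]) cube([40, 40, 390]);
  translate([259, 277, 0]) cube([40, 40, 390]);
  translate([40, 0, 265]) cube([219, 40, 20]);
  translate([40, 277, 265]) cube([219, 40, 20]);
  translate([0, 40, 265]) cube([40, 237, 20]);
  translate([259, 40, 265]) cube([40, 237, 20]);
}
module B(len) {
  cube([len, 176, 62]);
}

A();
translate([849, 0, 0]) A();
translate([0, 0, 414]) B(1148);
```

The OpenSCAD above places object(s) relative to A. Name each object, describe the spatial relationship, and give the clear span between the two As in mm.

Second stool starts at x = 849; first ends at x = 299; clear span = 849 − 299 = 550 mm.

A is a stool. B is a beam. A beam spans the tops of two stools. The clear span between the two stools is 550 mm.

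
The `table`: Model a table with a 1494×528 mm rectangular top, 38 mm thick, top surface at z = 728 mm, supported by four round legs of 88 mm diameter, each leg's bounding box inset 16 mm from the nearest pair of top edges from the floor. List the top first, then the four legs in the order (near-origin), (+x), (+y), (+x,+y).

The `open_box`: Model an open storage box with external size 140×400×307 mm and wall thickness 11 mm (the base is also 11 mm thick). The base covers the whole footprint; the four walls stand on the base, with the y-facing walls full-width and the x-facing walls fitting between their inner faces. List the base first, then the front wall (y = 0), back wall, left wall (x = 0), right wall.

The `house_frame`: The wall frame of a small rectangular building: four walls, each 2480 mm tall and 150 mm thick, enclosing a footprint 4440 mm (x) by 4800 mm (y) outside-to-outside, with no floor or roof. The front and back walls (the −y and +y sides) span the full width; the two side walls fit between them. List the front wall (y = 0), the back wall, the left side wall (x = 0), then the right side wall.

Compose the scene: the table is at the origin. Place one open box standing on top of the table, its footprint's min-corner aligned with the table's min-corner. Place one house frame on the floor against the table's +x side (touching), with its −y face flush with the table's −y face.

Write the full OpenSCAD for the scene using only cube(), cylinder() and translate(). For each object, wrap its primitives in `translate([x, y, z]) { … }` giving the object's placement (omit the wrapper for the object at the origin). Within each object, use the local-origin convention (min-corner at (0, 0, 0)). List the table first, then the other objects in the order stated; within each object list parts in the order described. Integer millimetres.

translate([0, 0, 690]) cube([1494, 528, 38]);
translate([60, 60, 0]) cylinder(h = 690, r = 44);
translate([1434, 60, 0]) cylinder(h = 690, r = 44);
translate([60, 468, 0]) cylinder(h = 690, r = 44);
translate([1434, 468, 0]) cylinder(h = 690, r = 44);
translate([0, 0, 728]) {
  cube([140, 400, 11]);
  translate([0, 0, 11]) cube([140, 11, 296]);
  translate([0, 389, 11]) cube([140, 11, 296]);
  translate([0, 11, 11]) cube([11, 378, 296]);
  translate([129, 11, 11]) cube([11, 378, 296]);
}
translate([1494, 0, 0]) {
  cube([4440, 150, 2480]);
  translate([0, 4650, 0]) cube([4440, 150, 2480]);
  translate([0, 150, 0]) cube([150, 4500, 2480]);
  translate([4290, 150, 0]) cube([150, 4500, 2480]);
}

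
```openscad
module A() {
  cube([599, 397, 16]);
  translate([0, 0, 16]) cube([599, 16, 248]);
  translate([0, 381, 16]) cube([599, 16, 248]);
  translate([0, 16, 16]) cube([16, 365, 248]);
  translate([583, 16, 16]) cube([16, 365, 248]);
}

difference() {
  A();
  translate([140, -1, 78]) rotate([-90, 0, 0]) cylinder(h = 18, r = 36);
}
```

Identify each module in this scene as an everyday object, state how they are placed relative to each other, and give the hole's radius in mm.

A is an open box. The open box has a circular hole through its front wall. The hole's radius is 36 mm.

The subtracted cylinder has r = 36 mm.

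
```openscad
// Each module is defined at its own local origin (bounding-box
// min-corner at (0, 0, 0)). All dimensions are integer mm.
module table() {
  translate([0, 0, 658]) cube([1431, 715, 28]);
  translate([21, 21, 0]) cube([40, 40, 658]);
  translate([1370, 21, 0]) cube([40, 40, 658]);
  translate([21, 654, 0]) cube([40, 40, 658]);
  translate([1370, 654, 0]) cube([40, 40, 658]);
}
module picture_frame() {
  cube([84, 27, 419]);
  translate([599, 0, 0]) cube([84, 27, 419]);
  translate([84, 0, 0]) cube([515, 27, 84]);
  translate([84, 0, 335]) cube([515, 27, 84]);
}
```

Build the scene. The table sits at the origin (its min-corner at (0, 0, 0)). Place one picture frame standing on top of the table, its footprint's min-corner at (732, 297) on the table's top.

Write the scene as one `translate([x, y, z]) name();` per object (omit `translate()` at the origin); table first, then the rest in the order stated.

table();
translate([732, 297, 686]) picture_frame();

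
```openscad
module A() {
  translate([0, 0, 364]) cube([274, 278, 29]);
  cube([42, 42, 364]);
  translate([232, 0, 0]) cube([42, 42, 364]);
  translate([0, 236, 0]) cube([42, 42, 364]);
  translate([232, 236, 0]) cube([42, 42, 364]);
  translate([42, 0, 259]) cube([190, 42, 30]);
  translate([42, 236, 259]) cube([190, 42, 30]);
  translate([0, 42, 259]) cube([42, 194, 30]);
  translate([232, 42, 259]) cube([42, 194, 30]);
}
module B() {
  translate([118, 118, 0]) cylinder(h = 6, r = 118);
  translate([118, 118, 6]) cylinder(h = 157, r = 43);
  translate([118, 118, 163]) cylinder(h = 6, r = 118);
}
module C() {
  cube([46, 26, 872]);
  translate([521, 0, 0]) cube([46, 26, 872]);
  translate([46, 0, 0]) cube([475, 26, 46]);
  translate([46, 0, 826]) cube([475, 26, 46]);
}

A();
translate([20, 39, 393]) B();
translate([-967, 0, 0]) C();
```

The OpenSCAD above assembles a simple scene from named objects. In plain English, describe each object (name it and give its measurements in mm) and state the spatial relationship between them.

A is a simple wooden stool: a rectangular seat 274 mm (x) by 278 mm (y), 29 mm thick, top face at z = 393 mm, on four square legs, each 42×42 mm in cross-section. The legs rest on z = 0, each flush with a corner of the seat. Four stretchers, 42 mm wide and 30 mm tall, connect adjacent legs with their undersides at z = 259 mm, each running between the inner faces of the legs it joins and aligned with the legs' outer faces on the other axis.

B is a spool: two coaxial disc flanges of radius 118 mm and thickness 6 mm, joined by a core cylinder of radius 43 mm and height 157 mm. The lower flange rests on z = 0 and the three cylinders share a vertical axis.

C is a picture frame with a 475×780 mm rectangular opening (x by z) and a uniform 46 mm border on every side. Frame depth is 26 mm along y. It is built from two vertical stiles running the full outside height and two horizontal rails spanning the gap between the stiles.

The spool is on top of the stool. The picture frame is on the floor beside the stool on its −x side.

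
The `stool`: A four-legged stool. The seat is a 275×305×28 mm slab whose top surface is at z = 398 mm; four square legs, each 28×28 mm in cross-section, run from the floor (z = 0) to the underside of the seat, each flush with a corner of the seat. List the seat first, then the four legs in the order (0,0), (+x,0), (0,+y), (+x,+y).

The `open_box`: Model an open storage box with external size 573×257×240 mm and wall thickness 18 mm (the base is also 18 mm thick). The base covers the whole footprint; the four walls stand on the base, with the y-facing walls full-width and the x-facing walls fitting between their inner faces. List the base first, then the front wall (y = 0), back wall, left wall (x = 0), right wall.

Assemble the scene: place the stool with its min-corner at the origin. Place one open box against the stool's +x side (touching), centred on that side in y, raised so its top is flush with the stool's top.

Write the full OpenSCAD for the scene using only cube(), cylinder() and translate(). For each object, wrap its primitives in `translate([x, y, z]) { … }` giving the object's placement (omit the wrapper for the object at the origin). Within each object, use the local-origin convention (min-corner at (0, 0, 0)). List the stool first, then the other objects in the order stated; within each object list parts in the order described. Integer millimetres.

translate([0, 0, 370]) cube([275, 305, 28]);
cube([28, 28, 370]);
translate([247, 0, 0]) cube([28, 28, 370]);
translate([0, 277, 0]) cube([28, 28, 370]);
translate([247, 277, 0]) cube([28, 28, 370]);
translate([275, 24, 158]) {
  cube([573, 257, 18]);
  translate([0, 0, 18]) cube([573, 18, 222]);
  translate([0, 239, 18]) cube([573, 18, 222]);
  translate([0, 18, 18]) cube([18, 221, 222]);
  translate([555, 18, 18]) cube([18, 221, 222]);
}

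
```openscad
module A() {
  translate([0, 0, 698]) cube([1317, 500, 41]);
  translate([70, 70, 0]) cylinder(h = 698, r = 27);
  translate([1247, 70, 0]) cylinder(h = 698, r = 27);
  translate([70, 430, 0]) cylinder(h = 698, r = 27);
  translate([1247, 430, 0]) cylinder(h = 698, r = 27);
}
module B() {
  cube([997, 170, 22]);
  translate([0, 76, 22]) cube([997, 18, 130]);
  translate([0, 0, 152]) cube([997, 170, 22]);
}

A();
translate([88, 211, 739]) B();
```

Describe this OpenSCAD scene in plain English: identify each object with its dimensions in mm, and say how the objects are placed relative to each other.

A is a table with a 1317×500 mm rectangular top, 41 mm thick, top surface at z = 739 mm, supported by four round legs of 54 mm diameter, each leg's bounding box inset 43 mm from the nearest pair of top edges, running from the floor.

B is an I-beam lying along x, 997 mm long. Overall section height 174 mm. Two flanges 170 mm wide (y) and 22 mm thick, one on the floor and one at the top; a web 18 mm thick runs between them, centred on the flange width.

The I-beam is on top of the table.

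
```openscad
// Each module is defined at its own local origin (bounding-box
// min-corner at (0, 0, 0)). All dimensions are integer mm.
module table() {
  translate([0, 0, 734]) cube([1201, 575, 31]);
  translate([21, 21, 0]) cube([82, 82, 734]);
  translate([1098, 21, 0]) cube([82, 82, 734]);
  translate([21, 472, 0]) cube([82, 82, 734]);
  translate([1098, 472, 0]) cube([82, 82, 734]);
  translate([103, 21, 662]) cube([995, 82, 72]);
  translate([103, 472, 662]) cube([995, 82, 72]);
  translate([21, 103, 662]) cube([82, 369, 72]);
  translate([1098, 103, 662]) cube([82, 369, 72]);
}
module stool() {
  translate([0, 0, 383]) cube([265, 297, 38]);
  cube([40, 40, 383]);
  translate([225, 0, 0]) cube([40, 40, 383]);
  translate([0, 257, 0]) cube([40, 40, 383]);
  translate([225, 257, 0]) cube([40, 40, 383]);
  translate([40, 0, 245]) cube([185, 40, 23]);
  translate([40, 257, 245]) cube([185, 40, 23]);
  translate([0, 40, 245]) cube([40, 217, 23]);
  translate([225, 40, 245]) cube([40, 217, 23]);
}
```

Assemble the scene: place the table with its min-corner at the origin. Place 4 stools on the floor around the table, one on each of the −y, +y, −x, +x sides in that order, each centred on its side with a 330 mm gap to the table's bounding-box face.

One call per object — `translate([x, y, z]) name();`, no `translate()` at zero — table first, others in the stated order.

table();
translate([468, -627, 0]) stool();
translate([468, 905, 0]) stool();
translate([-595, 139, 0]) stool();
translate([1531, 139, 0]) stool();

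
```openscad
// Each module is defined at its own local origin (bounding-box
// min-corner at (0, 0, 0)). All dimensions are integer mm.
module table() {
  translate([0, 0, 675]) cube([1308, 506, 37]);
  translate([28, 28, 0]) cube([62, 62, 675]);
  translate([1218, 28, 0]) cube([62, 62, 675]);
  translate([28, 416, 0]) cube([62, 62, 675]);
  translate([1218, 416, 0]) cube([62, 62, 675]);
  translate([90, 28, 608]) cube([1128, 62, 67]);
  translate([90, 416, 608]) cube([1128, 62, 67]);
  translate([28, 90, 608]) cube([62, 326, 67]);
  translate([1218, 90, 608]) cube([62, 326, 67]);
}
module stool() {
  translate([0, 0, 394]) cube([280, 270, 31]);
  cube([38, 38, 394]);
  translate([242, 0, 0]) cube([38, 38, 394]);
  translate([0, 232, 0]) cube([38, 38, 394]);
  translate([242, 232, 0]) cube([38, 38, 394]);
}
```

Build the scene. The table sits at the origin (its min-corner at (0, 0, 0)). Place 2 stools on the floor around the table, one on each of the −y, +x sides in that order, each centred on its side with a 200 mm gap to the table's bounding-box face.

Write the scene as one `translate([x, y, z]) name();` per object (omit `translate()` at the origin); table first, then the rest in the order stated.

table();
translate([514, -470, 0]) stool();
translate([1508, 118, 0]) stool();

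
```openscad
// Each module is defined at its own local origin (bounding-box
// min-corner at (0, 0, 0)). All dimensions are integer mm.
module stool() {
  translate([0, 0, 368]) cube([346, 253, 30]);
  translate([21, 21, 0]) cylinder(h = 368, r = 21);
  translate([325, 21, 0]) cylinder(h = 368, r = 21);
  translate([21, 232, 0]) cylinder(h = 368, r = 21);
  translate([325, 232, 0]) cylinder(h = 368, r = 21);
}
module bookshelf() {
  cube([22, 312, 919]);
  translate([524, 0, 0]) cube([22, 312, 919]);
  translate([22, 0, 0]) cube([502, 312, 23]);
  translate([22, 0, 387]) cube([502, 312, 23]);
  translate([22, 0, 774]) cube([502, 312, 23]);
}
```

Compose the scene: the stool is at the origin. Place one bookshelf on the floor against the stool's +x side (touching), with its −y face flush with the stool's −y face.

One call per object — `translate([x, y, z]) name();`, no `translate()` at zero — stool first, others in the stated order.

stool();
translate([346, 0, 0]) bookshelf();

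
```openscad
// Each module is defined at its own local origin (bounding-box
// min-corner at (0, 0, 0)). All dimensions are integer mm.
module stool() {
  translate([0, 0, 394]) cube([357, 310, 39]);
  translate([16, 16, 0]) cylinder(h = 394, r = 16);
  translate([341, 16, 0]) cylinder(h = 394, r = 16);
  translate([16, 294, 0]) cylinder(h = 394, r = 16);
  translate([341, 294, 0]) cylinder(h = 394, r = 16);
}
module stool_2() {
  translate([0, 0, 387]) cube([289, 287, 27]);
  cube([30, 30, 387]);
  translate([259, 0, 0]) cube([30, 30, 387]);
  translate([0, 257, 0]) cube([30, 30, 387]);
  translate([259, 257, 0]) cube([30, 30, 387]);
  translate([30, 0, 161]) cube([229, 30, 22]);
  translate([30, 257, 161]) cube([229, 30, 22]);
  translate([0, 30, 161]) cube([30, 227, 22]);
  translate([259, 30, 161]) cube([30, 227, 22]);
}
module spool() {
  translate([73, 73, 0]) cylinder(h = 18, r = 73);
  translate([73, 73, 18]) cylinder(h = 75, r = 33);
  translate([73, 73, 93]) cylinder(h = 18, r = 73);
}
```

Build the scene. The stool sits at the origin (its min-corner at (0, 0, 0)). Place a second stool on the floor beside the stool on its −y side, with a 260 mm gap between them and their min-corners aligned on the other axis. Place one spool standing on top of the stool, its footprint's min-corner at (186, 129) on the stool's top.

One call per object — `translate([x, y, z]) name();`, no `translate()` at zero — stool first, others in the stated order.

stool();
translate([0, -547, 0]) stool_2();
translate([186, 129, 433]) spool();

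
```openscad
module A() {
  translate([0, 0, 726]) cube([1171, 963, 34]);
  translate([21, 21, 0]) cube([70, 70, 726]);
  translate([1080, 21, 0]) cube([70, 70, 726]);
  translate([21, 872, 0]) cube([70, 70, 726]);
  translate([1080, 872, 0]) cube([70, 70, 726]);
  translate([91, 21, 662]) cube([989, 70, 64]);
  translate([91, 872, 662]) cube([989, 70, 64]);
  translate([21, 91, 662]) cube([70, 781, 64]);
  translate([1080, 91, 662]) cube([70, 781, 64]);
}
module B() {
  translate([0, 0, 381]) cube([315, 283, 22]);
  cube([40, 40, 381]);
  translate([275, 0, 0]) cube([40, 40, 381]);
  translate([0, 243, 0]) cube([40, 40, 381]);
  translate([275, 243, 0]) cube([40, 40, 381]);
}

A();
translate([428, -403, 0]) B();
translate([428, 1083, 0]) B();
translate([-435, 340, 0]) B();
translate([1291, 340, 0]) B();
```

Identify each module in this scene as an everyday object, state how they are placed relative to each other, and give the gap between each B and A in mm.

A is a table. B is a stool. Four stools sit around the table at the −y, +y, −x, +x sides. The gap between each stool and the table is 120 mm.

Each stool's nearest face is 120 mm from the table's bounding box.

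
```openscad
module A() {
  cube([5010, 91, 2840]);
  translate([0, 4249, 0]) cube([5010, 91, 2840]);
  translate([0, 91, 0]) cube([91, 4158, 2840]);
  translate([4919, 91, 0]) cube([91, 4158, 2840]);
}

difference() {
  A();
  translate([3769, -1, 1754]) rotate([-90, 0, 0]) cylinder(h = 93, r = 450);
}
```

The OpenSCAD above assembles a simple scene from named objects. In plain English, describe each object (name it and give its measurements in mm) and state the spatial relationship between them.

A is a box-shaped house frame (walls only): outside footprint 5010×4340 mm, wall height 2840 mm, wall thickness 91 mm. The two y-facing walls run the full x-width; the two x-facing walls fit between the inner faces of the y-facing walls.

The house frame has a circular hole of radius 450 mm through its front wall, centred at (x = 3769, z = 1754).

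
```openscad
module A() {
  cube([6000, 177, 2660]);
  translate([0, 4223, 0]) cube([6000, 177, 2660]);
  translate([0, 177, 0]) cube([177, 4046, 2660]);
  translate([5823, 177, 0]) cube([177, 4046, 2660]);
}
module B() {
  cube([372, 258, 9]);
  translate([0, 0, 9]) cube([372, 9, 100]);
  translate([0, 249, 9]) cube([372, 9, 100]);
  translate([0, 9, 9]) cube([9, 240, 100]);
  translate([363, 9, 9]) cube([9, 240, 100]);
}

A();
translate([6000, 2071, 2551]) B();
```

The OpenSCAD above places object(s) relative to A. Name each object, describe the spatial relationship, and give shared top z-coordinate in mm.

Both tops at z = 2660 mm.

A is a house frame. B is an open box. The open box is beside the house frame with their tops flush at z = 2660. The shared top z-coordinate is 2660 mm.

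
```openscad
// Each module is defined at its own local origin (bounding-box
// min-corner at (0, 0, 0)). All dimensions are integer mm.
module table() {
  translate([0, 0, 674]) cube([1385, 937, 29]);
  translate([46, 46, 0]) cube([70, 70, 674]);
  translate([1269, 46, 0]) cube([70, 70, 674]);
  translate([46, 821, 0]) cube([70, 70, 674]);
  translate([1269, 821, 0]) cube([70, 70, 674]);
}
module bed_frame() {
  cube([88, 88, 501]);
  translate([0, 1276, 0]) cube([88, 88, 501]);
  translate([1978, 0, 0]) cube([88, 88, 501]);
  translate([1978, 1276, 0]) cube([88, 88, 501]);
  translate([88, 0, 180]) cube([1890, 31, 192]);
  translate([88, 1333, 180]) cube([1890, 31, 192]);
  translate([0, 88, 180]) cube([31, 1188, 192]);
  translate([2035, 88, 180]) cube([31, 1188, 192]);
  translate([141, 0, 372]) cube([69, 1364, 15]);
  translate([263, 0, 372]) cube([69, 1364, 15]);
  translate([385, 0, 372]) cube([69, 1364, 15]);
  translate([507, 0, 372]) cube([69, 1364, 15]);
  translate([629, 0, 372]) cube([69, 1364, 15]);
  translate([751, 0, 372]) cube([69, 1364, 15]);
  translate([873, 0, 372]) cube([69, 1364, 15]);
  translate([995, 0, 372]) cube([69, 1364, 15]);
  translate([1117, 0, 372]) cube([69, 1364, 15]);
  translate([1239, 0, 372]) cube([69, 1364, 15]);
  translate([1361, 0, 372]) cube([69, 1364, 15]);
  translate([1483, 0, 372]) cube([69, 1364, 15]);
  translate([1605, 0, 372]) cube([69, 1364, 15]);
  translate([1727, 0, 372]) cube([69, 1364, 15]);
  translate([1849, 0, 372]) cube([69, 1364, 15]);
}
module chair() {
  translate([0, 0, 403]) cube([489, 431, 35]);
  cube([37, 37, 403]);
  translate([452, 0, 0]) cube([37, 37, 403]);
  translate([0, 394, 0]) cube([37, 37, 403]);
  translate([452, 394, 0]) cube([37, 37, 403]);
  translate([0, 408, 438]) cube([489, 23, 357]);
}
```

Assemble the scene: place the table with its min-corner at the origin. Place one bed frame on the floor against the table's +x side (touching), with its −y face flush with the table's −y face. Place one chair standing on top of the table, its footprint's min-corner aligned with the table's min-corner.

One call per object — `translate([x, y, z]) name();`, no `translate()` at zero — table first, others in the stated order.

table();
translate([1385, 0, 0]) bed_frame();
translate([0, 0, 703]) chair();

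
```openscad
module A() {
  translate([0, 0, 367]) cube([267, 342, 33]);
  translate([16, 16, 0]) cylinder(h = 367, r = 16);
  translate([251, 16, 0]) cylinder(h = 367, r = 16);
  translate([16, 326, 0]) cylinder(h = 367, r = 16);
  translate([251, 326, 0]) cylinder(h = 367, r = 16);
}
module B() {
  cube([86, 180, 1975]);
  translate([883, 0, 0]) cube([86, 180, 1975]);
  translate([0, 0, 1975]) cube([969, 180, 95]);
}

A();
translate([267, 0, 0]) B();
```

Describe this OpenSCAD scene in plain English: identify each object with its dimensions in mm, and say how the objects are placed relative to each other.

A is a four-legged stool. The seat is a 267×342×33 mm slab whose top surface is at z = 400 mm; four round legs, each 32 mm in diameter, run from the floor (z = 0) to the underside of the seat, each leg's axis is inset half a diameter from the nearest pair of seat edges (so the leg's bounding box is flush with the corner).

B is a rectangular door frame: two vertical jambs of 86×180 mm section, 1975 mm tall, with a clear opening 797 mm wide between their inner faces. A header 95 mm tall and 180 mm deep lies on top of the jambs and spans the full outside width.

The door frame is against the stool's +x side, with their −y faces flush.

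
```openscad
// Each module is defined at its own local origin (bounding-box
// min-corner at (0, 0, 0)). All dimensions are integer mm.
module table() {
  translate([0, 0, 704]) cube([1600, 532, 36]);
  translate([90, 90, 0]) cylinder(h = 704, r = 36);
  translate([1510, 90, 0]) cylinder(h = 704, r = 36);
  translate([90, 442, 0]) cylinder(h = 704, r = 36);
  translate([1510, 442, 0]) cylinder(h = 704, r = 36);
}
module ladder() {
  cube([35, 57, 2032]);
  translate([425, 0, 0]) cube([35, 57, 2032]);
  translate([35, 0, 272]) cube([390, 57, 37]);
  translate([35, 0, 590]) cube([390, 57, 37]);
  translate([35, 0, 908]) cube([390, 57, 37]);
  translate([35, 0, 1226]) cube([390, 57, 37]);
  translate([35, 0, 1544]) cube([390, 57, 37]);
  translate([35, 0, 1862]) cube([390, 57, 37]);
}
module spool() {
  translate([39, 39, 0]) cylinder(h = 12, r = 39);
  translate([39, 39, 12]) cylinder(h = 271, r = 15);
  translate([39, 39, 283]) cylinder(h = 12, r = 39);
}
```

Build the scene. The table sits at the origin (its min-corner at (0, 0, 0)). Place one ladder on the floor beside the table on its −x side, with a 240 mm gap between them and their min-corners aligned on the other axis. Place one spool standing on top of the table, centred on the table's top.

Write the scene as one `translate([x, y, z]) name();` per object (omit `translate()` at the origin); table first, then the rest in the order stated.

table();
translate([-700, 0, 0]) ladder();
translate([761, 227, 740]) spool();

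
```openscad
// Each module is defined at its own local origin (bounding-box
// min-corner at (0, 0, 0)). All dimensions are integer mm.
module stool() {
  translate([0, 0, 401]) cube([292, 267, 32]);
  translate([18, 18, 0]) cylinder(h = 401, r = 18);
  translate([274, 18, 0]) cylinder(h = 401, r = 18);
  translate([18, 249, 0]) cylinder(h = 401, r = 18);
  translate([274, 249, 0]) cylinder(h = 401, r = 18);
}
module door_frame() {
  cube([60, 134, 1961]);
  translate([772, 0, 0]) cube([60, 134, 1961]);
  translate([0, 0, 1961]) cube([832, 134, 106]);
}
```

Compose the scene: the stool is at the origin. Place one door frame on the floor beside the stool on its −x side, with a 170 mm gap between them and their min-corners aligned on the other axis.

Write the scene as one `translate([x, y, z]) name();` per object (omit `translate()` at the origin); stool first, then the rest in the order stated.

stool();
translate([-1002, 0, 0]) door_frame();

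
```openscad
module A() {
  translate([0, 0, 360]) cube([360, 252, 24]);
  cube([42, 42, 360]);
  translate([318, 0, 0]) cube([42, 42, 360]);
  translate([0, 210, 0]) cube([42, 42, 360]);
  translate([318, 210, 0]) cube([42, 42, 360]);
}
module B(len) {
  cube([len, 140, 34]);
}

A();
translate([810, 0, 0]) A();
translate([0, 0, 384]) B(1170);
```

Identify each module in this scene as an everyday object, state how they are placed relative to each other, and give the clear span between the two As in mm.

Second stool starts at x = 810; first ends at x = 360; clear span = 810 − 360 = 450 mm.

A is a stool. B is a beam. A beam spans the tops of two stools. The clear span between the two stools is 450 mm.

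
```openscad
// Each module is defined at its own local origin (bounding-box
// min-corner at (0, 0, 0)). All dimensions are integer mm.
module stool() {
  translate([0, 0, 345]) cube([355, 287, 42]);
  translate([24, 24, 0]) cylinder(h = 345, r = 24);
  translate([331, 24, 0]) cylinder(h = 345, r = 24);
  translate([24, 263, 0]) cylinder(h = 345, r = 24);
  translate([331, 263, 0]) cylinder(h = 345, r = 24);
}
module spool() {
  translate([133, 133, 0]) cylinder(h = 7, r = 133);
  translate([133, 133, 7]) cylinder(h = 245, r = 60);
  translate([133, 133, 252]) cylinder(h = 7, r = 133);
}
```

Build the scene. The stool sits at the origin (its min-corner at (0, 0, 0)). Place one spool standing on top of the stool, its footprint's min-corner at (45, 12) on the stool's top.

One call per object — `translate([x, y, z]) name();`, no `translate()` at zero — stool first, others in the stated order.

stool();
translate([45, 12, 387]) spool();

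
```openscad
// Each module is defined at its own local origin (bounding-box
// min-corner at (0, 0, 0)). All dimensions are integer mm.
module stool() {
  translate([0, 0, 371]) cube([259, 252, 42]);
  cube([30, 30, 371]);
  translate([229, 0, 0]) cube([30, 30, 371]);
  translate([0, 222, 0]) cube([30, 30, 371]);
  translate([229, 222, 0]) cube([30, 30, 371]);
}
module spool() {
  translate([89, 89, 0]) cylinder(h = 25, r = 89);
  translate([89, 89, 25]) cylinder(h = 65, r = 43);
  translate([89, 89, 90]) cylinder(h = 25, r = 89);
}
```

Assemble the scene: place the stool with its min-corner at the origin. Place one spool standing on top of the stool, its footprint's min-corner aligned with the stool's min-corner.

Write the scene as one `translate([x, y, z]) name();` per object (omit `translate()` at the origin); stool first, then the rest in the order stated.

stool();
translate([0, 0, 413]) spool();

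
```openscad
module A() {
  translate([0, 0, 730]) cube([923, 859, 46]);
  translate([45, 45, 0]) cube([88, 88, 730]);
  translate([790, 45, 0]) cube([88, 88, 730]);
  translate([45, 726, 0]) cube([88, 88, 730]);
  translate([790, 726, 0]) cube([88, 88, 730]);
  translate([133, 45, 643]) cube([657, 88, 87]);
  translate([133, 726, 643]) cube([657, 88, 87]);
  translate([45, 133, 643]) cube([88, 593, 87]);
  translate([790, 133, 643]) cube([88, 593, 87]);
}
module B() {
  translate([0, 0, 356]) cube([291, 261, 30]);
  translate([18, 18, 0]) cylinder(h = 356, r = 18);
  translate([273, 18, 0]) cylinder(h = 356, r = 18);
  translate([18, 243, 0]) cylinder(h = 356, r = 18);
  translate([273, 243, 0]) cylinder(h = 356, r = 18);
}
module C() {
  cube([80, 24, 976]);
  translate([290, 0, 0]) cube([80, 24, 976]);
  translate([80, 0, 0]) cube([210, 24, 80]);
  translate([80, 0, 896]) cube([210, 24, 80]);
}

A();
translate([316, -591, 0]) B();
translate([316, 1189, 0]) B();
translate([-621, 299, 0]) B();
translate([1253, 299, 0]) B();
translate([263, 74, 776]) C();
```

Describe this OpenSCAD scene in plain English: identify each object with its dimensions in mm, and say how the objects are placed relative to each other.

A is a table: top 923 mm (x) × 859 mm (y), 46 mm thick, upper face at z = 776 mm, on four 88×88 mm square legs, each inset 45 mm from the nearest pair of top edges, running from z = 0 to the bottom of the top. Four apron rails, 88 mm thick and 87 mm tall, run between adjacent legs with their top edges flush with the underside of the top and their outer faces flush with the legs' outer faces.

B is a simple wooden stool: a rectangular seat 291 mm (x) by 261 mm (y), 30 mm thick, top face at z = 386 mm, on four round legs, each 36 mm in diameter. The legs rest on z = 0, each leg's axis is inset half a diameter from the nearest pair of seat edges (so the leg's bounding box is flush with the corner).

C is a picture frame with a 210×816 mm rectangular opening (x by z) and a uniform 80 mm border on every side. Frame depth is 24 mm along y. It is built from two vertical stiles running the full outside height and two horizontal rails spanning the gap between the stiles.

Four stools sit around the table at the −y, +y, −x, +x sides. The picture frame is on top of the table.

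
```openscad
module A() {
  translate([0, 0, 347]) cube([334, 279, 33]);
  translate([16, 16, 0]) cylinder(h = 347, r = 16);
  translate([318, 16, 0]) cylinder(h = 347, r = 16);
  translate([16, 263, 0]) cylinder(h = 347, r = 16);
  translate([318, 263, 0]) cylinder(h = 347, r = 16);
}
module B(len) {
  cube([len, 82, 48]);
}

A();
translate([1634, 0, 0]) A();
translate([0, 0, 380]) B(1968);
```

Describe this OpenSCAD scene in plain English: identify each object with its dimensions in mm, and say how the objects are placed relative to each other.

A is a four-legged stool. The seat is a 334×279×33 mm slab whose top surface is at z = 380 mm; four round legs, each 32 mm in diameter, run from the floor (z = 0) to the underside of the seat, each leg's axis is inset half a diameter from the nearest pair of seat edges (so the leg's bounding box is flush with the corner).

B is a rectangular beam 1968 mm long (x), 82 mm deep (y), 48 mm thick (z).

The beam spans the tops of two stools placed 1300 mm apart, resting at z = 380 mm.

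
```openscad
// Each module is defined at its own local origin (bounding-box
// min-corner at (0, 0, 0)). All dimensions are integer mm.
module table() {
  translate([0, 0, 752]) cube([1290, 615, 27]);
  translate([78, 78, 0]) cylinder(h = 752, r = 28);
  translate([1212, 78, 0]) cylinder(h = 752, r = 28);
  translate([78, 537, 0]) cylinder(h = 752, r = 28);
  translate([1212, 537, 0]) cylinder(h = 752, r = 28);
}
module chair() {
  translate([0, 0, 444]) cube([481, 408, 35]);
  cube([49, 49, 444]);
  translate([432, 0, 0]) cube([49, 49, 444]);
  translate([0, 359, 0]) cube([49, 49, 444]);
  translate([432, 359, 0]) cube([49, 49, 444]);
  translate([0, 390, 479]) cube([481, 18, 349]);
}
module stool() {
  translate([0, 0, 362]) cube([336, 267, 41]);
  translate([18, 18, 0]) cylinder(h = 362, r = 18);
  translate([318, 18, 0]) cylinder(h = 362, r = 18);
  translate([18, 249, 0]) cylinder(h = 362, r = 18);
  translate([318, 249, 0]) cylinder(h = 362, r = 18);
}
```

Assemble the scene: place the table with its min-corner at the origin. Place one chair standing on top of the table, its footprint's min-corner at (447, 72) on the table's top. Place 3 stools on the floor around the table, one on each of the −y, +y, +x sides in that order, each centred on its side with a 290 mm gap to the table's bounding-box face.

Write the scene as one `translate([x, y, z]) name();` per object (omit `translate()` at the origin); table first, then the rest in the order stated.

table();
translate([447, 72, 779]) chair();
translate([477, -557, 0]) stool();
translate([477, 905, 0]) stool();
translate([1580, 174, 0]) stool();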